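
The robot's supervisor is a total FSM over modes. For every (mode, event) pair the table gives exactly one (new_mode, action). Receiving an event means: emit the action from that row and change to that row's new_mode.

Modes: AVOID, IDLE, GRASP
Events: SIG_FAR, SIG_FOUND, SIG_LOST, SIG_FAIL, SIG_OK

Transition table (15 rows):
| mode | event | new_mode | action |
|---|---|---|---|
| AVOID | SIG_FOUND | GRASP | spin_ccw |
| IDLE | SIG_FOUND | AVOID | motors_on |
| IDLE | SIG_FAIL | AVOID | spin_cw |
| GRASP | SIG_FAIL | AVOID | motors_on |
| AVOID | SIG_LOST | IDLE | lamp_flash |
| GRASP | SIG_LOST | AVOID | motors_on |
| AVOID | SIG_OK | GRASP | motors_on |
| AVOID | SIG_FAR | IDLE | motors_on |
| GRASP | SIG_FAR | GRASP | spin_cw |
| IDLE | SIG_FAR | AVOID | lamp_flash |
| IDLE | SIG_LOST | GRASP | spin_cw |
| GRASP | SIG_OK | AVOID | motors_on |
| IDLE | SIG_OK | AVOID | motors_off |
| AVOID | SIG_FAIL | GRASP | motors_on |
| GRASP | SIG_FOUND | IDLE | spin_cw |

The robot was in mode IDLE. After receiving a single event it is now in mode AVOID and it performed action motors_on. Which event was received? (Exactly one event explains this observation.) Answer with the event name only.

try SIG_FAR: (IDLE, SIG_FAR) → (AVOID, lamp_flash)
try SIG_FOUND: (IDLE, SIG_FOUND) → (AVOID, motors_on)  ← matches
try SIG_LOST: (IDLE, SIG_LOST) → (GRASP, spin_cw)
try SIG_FAIL: (IDLE, SIG_FAIL) → (AVOID, spin_cw)
try SIG_OK: (IDLE, SIG_OK) → (AVOID, motors_off)

SIG_FOUND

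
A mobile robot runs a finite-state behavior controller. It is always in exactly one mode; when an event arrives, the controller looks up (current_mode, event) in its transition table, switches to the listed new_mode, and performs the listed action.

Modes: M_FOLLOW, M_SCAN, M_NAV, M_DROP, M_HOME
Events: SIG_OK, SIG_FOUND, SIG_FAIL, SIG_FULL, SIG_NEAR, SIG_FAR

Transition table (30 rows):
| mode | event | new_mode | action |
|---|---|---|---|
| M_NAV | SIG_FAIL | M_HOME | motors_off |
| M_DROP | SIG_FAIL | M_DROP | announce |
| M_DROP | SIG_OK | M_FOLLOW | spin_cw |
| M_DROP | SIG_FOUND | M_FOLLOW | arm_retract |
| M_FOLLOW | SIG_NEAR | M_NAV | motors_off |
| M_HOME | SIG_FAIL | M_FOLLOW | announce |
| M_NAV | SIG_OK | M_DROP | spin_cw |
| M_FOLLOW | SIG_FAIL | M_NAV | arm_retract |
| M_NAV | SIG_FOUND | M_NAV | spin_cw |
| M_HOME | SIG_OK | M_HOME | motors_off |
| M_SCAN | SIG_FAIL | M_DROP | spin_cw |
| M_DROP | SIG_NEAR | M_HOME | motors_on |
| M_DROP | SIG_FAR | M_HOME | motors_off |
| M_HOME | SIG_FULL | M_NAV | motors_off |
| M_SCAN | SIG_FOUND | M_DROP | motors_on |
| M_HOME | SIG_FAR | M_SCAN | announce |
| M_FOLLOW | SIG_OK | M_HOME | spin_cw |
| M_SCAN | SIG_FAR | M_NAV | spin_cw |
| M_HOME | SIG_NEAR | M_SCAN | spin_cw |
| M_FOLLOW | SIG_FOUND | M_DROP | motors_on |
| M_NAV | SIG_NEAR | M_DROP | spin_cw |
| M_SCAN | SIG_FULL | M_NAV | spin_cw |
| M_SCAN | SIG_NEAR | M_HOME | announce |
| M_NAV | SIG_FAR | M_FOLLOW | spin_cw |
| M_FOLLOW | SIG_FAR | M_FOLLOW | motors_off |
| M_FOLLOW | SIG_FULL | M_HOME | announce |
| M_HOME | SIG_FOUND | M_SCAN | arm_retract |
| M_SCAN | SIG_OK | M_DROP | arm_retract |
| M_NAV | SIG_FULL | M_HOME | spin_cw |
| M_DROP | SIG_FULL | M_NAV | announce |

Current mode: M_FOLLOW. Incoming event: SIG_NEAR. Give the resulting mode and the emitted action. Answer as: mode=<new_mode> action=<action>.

current mode = M_FOLLOW; filter table to that mode:
  (M_FOLLOW, SIG_NEAR) → (M_NAV, motors_off)  ← event matches
  (M_FOLLOW, SIG_FAIL) → (M_NAV, arm_retract)
  (M_FOLLOW, SIG_OK) → (M_HOME, spin_cw)
  (M_FOLLOW, SIG_FOUND) → (M_DROP, motors_on)
  (M_FOLLOW, SIG_FAR) → (M_FOLLOW, motors_off)
  (M_FOLLOW, SIG_FULL) → (M_HOME, announce)
event = SIG_NEAR selects (M_NAV, motors_off)

mode=M_NAV action=motors_off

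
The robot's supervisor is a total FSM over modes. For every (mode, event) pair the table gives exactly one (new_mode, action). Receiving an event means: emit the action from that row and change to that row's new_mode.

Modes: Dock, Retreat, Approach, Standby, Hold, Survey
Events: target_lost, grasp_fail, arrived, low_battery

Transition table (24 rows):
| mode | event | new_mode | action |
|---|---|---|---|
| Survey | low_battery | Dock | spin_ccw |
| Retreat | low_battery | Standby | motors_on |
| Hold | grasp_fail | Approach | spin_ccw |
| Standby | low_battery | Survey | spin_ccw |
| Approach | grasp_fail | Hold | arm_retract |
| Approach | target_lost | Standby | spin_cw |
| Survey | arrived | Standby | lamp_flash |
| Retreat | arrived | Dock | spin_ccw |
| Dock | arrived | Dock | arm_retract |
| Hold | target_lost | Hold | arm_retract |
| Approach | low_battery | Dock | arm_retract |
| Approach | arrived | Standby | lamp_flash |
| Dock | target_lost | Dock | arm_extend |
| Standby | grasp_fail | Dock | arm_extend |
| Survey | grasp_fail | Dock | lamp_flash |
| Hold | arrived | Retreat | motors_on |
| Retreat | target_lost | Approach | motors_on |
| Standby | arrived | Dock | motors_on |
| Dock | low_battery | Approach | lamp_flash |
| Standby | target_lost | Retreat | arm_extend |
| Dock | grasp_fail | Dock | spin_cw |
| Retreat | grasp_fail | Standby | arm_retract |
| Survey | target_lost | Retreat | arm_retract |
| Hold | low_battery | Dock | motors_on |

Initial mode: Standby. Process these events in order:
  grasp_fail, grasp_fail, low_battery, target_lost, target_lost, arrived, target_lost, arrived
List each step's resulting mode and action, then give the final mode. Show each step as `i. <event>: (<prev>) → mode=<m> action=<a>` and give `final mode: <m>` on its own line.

1. grasp_fail: (Standby) → mode=Dock action=arm_extend
2. grasp_fail: (Dock) → mode=Dock action=spin_cw
3. low_battery: (Dock) → mode=Approach action=lamp_flash
4. target_lost: (Approach) → mode=Standby action=spin_cw
5. target_lost: (Standby) → mode=Retreat action=arm_extend
6. arrived: (Retreat) → mode=Dock action=spin_ccw
7. target_lost: (Dock) → mode=Dock action=arm_extend
8. arrived: (Dock) → mode=Dock action=arm_retract

final mode: Dock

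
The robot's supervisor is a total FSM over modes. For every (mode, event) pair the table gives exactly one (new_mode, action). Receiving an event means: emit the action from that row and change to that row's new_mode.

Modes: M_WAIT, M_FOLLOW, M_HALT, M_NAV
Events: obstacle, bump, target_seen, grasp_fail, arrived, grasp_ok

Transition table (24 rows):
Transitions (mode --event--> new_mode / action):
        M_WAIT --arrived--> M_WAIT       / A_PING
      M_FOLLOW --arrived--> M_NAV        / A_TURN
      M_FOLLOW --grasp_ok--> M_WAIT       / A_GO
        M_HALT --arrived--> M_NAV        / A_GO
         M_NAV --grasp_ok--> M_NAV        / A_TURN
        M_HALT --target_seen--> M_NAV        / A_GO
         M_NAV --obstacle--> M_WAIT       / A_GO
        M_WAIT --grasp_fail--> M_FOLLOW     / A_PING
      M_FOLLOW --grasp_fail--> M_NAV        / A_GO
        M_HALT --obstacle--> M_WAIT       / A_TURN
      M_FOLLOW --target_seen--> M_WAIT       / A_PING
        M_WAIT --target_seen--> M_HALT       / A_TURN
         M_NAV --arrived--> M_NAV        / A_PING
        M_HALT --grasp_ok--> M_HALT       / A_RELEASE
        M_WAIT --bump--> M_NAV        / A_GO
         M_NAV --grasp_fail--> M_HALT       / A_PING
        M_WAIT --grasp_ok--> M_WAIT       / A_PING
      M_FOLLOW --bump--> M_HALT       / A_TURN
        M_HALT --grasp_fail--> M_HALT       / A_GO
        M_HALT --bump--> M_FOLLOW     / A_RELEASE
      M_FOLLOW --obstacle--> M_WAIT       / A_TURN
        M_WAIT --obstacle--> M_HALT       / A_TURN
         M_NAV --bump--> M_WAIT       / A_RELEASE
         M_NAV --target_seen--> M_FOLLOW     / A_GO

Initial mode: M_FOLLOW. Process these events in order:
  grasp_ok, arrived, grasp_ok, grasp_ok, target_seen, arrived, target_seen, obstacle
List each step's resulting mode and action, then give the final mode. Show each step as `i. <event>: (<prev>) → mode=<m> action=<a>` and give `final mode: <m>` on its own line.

final mode: M_WAIT

1. grasp_ok: (M_FOLLOW) → mode=M_WAIT action=A_GO
2. arrived: (M_WAIT) → mode=M_WAIT action=A_PING
3. grasp_ok: (M_WAIT) → mode=M_WAIT action=A_PING
4. grasp_ok: (M_WAIT) → mode=M_WAIT action=A_PING
5. target_seen: (M_WAIT) → mode=M_HALT action=A_TURN
6. arrived: (M_HALT) → mode=M_NAV action=A_GO
7. target_seen: (M_NAV) → mode=M_FOLLOW action=A_GO
8. obstacle: (M_FOLLOW) → mode=M_WAIT action=A_TURN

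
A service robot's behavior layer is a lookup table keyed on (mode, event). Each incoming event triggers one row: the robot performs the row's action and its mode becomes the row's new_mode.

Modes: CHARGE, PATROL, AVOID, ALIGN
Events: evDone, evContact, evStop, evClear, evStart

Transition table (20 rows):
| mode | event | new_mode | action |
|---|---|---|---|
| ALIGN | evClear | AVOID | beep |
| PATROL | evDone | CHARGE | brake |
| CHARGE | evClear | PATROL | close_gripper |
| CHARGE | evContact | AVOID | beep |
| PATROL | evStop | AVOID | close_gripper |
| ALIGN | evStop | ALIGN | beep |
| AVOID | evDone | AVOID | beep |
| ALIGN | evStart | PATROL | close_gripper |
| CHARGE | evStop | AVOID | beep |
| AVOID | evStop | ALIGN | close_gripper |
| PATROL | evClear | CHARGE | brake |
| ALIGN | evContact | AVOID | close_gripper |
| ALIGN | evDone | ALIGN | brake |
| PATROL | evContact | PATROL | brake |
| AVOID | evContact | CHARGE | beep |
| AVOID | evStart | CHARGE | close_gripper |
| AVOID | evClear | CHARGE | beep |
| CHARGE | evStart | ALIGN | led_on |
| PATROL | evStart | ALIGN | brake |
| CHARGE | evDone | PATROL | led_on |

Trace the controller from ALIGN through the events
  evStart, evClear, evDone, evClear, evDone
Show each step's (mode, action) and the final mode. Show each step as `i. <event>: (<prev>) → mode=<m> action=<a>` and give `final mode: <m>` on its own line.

1. evStart: (ALIGN) → mode=PATROL action=close_gripper
2. evClear: (PATROL) → mode=CHARGE action=brake
3. evDone: (CHARGE) → mode=PATROL action=led_on
4. evClear: (PATROL) → mode=CHARGE action=brake
5. evDone: (CHARGE) → mode=PATROL action=led_on

final mode: PATROL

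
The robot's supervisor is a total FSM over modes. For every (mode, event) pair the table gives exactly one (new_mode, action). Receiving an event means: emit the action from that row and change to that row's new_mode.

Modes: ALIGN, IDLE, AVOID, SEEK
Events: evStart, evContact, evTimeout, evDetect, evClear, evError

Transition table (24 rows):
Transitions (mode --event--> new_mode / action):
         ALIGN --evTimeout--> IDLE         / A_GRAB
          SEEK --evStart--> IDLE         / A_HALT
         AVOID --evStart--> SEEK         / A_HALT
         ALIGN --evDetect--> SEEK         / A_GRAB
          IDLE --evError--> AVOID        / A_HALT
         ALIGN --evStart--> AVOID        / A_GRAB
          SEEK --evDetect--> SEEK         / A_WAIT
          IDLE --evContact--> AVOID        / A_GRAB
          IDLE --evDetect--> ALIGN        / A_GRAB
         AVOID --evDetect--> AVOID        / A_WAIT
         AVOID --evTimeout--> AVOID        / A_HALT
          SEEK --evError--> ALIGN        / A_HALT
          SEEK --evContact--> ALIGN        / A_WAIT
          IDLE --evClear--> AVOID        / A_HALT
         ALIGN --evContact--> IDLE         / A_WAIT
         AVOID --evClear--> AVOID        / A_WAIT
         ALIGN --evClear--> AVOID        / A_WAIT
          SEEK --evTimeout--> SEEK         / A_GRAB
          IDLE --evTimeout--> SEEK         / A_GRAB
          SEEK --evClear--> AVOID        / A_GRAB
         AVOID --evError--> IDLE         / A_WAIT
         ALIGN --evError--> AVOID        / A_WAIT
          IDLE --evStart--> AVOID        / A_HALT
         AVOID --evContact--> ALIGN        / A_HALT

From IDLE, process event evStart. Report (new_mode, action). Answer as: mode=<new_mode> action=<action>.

mode=AVOID action=A_HALT

current mode = IDLE; filter table to that mode:
  (IDLE, evError) → (AVOID, A_HALT)
  (IDLE, evContact) → (AVOID, A_GRAB)
  (IDLE, evDetect) → (ALIGN, A_GRAB)
  (IDLE, evClear) → (AVOID, A_HALT)
  (IDLE, evTimeout) → (SEEK, A_GRAB)
  (IDLE, evStart) → (AVOID, A_HALT)  ← event matches
event = evStart selects (AVOID, A_HALT)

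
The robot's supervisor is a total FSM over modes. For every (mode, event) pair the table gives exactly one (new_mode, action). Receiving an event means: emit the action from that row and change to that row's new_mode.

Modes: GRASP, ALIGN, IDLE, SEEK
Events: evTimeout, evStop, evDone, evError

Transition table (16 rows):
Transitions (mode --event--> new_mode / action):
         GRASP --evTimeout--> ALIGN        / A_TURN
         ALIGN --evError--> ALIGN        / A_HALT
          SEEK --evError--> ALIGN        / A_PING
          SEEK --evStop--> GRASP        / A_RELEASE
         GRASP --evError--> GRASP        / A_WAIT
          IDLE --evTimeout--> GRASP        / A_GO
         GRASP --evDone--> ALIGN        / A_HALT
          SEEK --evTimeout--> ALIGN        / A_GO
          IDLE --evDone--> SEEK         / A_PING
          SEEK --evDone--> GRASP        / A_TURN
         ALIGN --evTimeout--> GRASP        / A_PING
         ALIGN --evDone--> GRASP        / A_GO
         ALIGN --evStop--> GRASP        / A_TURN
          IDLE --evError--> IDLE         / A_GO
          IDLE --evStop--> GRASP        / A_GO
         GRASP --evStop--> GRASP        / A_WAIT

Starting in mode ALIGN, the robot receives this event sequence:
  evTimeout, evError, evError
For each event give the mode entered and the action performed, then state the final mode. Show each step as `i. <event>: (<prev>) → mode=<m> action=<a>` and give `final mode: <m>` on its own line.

1. evTimeout: (ALIGN) → mode=GRASP action=A_PING
2. evError: (GRASP) → mode=GRASP action=A_WAIT
3. evError: (GRASP) → mode=GRASP action=A_WAIT

final mode: GRASP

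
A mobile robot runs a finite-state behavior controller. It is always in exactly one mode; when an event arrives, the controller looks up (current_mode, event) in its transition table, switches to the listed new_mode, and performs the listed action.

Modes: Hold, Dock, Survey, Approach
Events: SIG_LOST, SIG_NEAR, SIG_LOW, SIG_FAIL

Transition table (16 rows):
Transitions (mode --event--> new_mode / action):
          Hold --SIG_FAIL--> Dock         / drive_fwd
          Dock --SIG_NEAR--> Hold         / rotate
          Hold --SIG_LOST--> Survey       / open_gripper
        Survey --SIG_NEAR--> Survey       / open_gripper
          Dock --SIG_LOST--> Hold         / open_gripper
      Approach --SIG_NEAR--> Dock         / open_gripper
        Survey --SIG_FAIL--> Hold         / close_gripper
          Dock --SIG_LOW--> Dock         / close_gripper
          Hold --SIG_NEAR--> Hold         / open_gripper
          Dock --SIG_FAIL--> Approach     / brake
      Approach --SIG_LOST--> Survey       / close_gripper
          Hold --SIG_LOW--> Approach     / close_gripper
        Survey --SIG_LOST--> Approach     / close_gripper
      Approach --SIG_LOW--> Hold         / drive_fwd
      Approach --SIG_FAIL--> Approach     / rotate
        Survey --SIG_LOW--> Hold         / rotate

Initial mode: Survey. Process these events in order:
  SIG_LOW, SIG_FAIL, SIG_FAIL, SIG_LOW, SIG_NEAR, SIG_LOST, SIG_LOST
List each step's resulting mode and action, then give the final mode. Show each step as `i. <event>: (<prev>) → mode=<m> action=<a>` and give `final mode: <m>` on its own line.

final mode: Approach

1. SIG_LOW: (Survey) → mode=Hold action=rotate
2. SIG_FAIL: (Hold) → mode=Dock action=drive_fwd
3. SIG_FAIL: (Dock) → mode=Approach action=brake
4. SIG_LOW: (Approach) → mode=Hold action=drive_fwd
5. SIG_NEAR: (Hold) → mode=Hold action=open_gripper
6. SIG_LOST: (Hold) → mode=Survey action=open_gripper
7. SIG_LOST: (Survey) → mode=Approach action=close_gripper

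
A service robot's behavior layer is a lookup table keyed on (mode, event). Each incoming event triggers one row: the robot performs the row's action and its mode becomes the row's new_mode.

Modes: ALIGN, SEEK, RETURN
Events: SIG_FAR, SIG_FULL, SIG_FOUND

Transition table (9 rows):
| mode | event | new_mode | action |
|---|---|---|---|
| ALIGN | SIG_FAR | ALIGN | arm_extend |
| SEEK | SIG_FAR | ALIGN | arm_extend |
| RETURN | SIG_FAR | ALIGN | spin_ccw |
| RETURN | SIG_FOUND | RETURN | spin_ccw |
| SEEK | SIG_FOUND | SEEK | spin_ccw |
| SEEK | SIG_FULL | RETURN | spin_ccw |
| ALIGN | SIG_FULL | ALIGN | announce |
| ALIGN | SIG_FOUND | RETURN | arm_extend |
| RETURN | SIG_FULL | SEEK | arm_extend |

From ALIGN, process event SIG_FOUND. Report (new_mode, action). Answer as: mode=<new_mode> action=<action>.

current mode = ALIGN; filter table to that mode:
  (ALIGN, SIG_FAR) → (ALIGN, arm_extend)
  (ALIGN, SIG_FULL) → (ALIGN, announce)
  (ALIGN, SIG_FOUND) → (RETURN, arm_extend)  ← event matches
event = SIG_FOUND selects (RETURN, arm_extend)

mode=RETURN action=arm_extend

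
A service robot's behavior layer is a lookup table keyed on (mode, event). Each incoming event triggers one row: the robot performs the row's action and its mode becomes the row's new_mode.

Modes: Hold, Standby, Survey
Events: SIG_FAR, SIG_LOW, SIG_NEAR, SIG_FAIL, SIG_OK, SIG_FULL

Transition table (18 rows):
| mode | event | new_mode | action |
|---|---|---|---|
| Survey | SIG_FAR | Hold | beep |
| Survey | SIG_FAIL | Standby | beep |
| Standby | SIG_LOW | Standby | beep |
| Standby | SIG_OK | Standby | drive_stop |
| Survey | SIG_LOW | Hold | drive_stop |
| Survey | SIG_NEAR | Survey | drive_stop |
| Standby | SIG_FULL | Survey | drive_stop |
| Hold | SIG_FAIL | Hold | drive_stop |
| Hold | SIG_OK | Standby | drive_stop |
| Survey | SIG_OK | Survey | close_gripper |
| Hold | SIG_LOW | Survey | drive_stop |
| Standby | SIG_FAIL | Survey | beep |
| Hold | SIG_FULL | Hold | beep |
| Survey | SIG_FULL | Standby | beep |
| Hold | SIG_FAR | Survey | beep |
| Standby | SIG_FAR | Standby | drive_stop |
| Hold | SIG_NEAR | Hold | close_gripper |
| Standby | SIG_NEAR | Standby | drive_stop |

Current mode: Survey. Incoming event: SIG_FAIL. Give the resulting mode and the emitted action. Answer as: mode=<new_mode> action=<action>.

current mode = Survey; filter table to that mode:
  (Survey, SIG_FAR) → (Hold, beep)
  (Survey, SIG_FAIL) → (Standby, beep)  ← event matches
  (Survey, SIG_LOW) → (Hold, drive_stop)
  (Survey, SIG_NEAR) → (Survey, drive_stop)
  (Survey, SIG_OK) → (Survey, close_gripper)
  (Survey, SIG_FULL) → (Standby, beep)
event = SIG_FAIL selects (Standby, beep)

mode=Standby action=beep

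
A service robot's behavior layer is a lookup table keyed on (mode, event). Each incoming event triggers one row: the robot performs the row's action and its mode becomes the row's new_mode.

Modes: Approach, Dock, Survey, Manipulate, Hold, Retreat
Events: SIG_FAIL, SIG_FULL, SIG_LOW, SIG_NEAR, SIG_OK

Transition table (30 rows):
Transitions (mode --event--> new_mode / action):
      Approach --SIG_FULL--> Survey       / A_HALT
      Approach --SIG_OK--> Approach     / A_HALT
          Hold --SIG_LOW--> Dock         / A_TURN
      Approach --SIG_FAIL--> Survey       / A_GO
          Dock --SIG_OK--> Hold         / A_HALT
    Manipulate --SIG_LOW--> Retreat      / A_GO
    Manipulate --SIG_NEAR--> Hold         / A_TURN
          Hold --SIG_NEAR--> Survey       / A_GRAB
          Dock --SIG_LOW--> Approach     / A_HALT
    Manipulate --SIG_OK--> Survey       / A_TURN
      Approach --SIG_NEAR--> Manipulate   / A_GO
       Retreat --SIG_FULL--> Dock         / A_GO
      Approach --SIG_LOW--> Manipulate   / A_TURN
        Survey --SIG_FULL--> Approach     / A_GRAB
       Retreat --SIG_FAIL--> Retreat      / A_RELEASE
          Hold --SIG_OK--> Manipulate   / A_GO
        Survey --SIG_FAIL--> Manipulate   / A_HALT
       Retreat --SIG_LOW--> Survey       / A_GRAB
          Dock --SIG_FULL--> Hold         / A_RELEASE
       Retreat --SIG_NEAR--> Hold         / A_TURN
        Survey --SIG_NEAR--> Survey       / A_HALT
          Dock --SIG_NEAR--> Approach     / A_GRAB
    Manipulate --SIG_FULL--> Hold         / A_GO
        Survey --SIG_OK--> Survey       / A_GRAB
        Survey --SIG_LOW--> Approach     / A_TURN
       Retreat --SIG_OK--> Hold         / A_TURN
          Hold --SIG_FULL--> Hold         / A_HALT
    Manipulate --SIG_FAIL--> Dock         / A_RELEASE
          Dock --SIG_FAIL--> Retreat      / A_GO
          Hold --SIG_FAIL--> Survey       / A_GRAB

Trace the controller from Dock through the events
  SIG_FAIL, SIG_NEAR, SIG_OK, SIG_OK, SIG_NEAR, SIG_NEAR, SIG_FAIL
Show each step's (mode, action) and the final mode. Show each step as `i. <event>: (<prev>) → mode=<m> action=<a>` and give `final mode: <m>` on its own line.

final mode: Manipulate

1. SIG_FAIL: (Dock) → mode=Retreat action=A_GO
2. SIG_NEAR: (Retreat) → mode=Hold action=A_TURN
3. SIG_OK: (Hold) → mode=Manipulate action=A_GO
4. SIG_OK: (Manipulate) → mode=Survey action=A_TURN
5. SIG_NEAR: (Survey) → mode=Survey action=A_HALT
6. SIG_NEAR: (Survey) → mode=Survey action=A_HALT
7. SIG_FAIL: (Survey) → mode=Manipulate action=A_HALT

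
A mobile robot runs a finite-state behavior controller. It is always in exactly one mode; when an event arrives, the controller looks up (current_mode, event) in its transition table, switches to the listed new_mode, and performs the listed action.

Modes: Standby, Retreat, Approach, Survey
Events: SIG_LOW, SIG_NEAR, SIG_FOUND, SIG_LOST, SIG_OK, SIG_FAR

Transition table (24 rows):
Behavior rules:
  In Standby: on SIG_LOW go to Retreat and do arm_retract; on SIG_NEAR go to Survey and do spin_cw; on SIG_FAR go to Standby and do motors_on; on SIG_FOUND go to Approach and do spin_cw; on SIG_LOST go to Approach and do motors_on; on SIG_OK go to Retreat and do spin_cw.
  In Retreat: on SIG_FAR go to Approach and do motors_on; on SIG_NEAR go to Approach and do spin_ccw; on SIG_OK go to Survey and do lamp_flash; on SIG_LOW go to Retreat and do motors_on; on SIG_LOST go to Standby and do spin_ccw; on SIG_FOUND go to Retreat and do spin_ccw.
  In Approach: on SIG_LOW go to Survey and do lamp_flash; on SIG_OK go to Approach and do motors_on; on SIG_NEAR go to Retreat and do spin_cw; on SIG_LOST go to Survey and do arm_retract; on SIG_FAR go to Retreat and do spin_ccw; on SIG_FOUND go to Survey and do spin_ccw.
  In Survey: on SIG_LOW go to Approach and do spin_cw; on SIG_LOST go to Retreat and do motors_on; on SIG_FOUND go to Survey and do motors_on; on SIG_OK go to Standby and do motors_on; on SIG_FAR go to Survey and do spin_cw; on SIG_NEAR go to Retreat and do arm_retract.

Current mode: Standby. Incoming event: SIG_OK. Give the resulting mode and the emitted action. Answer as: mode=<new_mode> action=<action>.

mode=Retreat action=spin_cw

current mode = Standby; filter table to that mode:
  (Standby, SIG_LOW) → (Retreat, arm_retract)
  (Standby, SIG_NEAR) → (Survey, spin_cw)
  (Standby, SIG_FAR) → (Standby, motors_on)
  (Standby, SIG_FOUND) → (Approach, spin_cw)
  (Standby, SIG_LOST) → (Approach, motors_on)
  (Standby, SIG_OK) → (Retreat, spin_cw)  ← event matches
event = SIG_OK selects (Retreat, spin_cw)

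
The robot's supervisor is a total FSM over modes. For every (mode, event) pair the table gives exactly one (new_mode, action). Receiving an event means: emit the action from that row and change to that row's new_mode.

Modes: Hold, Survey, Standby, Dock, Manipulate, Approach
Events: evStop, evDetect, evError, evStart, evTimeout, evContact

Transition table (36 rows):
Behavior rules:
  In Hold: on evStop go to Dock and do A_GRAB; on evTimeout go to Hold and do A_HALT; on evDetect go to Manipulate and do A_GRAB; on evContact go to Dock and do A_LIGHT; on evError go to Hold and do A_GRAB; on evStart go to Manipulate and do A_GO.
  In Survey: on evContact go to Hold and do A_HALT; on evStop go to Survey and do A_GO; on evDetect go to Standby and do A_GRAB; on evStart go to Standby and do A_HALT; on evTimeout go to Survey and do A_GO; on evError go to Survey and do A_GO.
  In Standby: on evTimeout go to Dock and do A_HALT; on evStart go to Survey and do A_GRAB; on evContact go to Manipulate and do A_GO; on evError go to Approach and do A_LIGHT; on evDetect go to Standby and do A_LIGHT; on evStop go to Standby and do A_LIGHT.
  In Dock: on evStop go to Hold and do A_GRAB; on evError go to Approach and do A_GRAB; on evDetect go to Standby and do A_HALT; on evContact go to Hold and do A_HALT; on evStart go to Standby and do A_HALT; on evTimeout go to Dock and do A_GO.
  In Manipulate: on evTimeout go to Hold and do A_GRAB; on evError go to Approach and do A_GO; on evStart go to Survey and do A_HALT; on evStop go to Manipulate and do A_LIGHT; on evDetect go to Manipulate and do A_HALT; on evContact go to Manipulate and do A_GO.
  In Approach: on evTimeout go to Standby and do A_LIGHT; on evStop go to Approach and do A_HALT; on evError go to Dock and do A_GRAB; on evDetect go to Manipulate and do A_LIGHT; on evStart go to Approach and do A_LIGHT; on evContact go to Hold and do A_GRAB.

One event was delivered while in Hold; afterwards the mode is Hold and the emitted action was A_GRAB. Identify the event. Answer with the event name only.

evError

try evStop: (Hold, evStop) → (Dock, A_GRAB)
try evDetect: (Hold, evDetect) → (Manipulate, A_GRAB)
try evError: (Hold, evError) → (Hold, A_GRAB)  ← matches
try evStart: (Hold, evStart) → (Manipulate, A_GO)
try evTimeout: (Hold, evTimeout) → (Hold, A_HALT)
try evContact: (Hold, evContact) → (Dock, A_LIGHT)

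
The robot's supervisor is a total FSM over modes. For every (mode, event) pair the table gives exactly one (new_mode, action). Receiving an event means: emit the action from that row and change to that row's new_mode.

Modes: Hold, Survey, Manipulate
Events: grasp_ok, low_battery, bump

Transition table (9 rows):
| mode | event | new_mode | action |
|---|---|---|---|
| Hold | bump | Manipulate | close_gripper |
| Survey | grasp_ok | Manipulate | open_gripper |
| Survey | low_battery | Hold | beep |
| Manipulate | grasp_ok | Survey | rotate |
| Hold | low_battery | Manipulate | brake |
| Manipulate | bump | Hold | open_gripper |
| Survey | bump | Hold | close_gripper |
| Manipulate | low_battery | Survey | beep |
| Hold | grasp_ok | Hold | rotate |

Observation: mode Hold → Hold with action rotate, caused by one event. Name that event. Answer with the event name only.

try grasp_ok: (Hold, grasp_ok) → (Hold, rotate)  ← matches
try low_battery: (Hold, low_battery) → (Manipulate, brake)
try bump: (Hold, bump) → (Manipulate, close_gripper)

grasp_ok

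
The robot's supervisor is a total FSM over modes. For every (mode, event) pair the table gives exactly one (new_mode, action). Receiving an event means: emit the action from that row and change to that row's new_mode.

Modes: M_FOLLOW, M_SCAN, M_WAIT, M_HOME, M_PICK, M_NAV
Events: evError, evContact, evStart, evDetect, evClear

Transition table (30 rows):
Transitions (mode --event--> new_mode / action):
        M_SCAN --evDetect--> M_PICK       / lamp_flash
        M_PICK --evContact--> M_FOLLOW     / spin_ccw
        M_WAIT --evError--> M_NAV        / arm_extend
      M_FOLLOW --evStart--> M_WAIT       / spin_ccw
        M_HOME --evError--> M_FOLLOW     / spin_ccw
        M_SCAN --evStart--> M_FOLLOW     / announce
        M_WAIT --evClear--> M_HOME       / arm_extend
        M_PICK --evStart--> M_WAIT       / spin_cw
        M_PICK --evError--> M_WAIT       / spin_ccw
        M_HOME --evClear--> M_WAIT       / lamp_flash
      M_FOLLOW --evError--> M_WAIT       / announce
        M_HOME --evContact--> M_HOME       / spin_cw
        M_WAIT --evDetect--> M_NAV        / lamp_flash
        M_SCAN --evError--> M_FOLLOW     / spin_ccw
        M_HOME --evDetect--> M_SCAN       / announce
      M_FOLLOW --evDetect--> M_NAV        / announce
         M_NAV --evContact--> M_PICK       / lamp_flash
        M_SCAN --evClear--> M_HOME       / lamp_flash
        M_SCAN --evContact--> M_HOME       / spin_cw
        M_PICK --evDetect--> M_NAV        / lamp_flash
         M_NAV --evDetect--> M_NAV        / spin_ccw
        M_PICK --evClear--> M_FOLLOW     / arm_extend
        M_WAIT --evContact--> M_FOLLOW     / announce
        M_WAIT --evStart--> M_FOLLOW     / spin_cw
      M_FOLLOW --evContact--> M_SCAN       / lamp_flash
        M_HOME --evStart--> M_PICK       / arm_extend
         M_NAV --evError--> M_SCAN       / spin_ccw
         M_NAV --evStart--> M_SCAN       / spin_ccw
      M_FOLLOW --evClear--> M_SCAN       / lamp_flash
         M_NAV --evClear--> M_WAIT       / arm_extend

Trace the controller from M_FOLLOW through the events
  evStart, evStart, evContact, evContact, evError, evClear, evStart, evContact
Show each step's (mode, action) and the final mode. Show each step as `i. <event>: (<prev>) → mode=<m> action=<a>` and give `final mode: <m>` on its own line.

1. evStart: (M_FOLLOW) → mode=M_WAIT action=spin_ccw
2. evStart: (M_WAIT) → mode=M_FOLLOW action=spin_cw
3. evContact: (M_FOLLOW) → mode=M_SCAN action=lamp_flash
4. evContact: (M_SCAN) → mode=M_HOME action=spin_cw
5. evError: (M_HOME) → mode=M_FOLLOW action=spin_ccw
6. evClear: (M_FOLLOW) → mode=M_SCAN action=lamp_flash
7. evStart: (M_SCAN) → mode=M_FOLLOW action=announce
8. evContact: (M_FOLLOW) → mode=M_SCAN action=lamp_flash

final mode: M_SCAN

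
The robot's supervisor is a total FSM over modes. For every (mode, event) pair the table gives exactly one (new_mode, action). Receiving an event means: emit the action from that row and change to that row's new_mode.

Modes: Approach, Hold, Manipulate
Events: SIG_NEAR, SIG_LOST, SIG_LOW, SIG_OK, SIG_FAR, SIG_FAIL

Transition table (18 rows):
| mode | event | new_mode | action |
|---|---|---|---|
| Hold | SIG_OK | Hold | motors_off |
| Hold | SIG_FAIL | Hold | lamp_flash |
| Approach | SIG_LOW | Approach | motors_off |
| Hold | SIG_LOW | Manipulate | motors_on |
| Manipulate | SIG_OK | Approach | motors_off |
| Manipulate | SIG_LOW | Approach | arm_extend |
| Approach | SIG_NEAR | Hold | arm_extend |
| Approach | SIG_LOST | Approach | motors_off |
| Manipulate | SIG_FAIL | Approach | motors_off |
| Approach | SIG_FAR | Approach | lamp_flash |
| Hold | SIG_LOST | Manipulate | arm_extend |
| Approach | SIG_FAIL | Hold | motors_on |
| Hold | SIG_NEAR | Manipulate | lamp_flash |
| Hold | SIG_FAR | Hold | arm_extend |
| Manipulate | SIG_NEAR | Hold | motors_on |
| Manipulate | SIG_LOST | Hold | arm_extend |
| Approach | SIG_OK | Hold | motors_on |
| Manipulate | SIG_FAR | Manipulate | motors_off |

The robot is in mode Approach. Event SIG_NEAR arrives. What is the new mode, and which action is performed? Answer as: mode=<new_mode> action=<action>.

current mode = Approach; filter table to that mode:
  (Approach, SIG_LOW) → (Approach, motors_off)
  (Approach, SIG_NEAR) → (Hold, arm_extend)  ← event matches
  (Approach, SIG_LOST) → (Approach, motors_off)
  (Approach, SIG_FAR) → (Approach, lamp_flash)
  (Approach, SIG_FAIL) → (Hold, motors_on)
  (Approach, SIG_OK) → (Hold, motors_on)
event = SIG_NEAR selects (Hold, arm_extend)

mode=Hold action=arm_extend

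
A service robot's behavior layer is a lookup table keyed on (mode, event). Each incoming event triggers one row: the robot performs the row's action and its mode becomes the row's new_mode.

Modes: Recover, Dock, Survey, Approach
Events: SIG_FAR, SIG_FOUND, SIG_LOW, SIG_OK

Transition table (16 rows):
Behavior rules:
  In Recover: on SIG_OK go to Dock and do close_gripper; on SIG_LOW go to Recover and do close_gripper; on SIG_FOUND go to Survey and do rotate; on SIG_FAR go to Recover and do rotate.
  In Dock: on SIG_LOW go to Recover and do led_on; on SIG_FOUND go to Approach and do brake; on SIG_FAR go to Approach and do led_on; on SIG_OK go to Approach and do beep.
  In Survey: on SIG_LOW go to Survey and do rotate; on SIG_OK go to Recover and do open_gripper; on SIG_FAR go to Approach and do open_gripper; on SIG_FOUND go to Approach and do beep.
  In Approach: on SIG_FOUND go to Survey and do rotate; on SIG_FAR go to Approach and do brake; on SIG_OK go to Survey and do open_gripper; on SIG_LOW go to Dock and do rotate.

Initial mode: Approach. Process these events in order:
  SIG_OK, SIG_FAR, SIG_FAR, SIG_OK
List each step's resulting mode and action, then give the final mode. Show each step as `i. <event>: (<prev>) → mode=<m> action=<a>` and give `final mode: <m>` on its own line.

1. SIG_OK: (Approach) → mode=Survey action=open_gripper
2. SIG_FAR: (Survey) → mode=Approach action=open_gripper
3. SIG_FAR: (Approach) → mode=Approach action=brake
4. SIG_OK: (Approach) → mode=Survey action=open_gripper

final mode: Survey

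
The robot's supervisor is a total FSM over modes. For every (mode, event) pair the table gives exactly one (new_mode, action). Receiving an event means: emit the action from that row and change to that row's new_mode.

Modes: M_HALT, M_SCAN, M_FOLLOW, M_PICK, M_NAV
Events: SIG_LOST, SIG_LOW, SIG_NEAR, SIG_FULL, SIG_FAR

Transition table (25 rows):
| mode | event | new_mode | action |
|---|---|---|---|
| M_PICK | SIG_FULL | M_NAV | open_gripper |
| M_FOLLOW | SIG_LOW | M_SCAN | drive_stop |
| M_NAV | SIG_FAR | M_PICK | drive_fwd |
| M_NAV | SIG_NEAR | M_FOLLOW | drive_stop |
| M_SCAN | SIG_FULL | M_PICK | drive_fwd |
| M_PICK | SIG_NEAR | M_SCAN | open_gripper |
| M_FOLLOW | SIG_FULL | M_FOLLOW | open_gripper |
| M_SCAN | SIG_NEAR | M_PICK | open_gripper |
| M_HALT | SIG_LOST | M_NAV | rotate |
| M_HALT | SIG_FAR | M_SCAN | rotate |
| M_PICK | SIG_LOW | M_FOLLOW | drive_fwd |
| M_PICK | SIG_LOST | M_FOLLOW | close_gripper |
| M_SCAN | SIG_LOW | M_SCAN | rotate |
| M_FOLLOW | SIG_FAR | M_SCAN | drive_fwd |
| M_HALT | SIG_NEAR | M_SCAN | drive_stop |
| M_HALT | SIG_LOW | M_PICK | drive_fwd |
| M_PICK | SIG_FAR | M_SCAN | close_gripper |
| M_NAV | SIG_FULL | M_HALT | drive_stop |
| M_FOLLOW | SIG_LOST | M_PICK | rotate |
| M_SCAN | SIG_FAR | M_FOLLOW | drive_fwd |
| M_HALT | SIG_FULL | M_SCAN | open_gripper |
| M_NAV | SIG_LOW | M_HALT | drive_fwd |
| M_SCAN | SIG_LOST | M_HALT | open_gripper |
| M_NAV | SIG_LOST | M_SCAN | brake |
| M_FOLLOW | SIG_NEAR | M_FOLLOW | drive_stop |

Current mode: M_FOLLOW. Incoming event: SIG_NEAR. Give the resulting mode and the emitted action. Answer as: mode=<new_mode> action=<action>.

current mode = M_FOLLOW; filter table to that mode:
  (M_FOLLOW, SIG_LOW) → (M_SCAN, drive_stop)
  (M_FOLLOW, SIG_FULL) → (M_FOLLOW, open_gripper)
  (M_FOLLOW, SIG_FAR) → (M_SCAN, drive_fwd)
  (M_FOLLOW, SIG_LOST) → (M_PICK, rotate)
  (M_FOLLOW, SIG_NEAR) → (M_FOLLOW, drive_stop)  ← event matches
event = SIG_NEAR selects (M_FOLLOW, drive_stop)

mode=M_FOLLOW action=drive_stop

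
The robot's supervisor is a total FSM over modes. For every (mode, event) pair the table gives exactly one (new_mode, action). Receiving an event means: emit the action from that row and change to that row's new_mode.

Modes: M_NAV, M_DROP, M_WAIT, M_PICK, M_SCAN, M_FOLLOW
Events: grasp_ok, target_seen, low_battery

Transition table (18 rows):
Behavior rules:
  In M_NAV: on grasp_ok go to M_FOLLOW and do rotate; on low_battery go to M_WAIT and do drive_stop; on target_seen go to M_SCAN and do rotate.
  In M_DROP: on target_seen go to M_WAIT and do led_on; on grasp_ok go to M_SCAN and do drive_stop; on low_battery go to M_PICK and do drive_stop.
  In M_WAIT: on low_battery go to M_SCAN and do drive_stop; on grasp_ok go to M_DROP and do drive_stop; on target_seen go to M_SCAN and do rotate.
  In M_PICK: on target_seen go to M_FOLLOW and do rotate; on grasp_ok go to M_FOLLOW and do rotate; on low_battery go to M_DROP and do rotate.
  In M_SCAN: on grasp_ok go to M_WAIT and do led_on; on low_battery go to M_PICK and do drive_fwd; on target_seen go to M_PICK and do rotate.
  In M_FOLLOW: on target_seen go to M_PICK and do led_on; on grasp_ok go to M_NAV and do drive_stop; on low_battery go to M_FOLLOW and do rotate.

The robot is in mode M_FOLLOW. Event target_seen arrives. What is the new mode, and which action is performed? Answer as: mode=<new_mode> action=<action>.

current mode = M_FOLLOW; filter table to that mode:
  (M_FOLLOW, target_seen) → (M_PICK, led_on)  ← event matches
  (M_FOLLOW, grasp_ok) → (M_NAV, drive_stop)
  (M_FOLLOW, low_battery) → (M_FOLLOW, rotate)
event = target_seen selects (M_PICK, led_on)

mode=M_PICK action=led_on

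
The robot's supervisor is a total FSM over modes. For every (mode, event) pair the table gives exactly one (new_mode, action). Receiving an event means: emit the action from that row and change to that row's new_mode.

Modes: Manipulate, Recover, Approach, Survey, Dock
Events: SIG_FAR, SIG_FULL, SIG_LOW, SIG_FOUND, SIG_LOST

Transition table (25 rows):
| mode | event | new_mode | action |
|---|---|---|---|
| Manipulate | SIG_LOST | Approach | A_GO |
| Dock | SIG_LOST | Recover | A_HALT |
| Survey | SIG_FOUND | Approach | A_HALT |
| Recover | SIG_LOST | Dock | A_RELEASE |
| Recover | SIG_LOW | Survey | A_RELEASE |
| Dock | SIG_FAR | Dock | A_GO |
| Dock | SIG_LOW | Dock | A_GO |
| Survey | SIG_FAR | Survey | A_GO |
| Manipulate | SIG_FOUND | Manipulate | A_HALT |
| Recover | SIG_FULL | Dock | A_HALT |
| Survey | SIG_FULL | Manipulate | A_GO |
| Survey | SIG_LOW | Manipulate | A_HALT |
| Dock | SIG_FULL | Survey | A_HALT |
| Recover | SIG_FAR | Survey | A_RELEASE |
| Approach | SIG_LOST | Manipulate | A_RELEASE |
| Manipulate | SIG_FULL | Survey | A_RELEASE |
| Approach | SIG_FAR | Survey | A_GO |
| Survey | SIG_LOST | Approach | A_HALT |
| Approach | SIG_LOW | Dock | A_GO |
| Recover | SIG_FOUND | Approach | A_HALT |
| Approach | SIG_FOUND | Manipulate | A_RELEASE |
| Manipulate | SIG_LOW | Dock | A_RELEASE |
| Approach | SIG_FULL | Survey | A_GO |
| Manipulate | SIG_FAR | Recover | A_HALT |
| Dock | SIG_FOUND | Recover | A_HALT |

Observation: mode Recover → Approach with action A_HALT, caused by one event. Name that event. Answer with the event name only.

try SIG_FAR: (Recover, SIG_FAR) → (Survey, A_RELEASE)
try SIG_FULL: (Recover, SIG_FULL) → (Dock, A_HALT)
try SIG_LOW: (Recover, SIG_LOW) → (Survey, A_RELEASE)
try SIG_FOUND: (Recover, SIG_FOUND) → (Approach, A_HALT)  ← matches
try SIG_LOST: (Recover, SIG_LOST) → (Dock, A_RELEASE)

SIG_FOUND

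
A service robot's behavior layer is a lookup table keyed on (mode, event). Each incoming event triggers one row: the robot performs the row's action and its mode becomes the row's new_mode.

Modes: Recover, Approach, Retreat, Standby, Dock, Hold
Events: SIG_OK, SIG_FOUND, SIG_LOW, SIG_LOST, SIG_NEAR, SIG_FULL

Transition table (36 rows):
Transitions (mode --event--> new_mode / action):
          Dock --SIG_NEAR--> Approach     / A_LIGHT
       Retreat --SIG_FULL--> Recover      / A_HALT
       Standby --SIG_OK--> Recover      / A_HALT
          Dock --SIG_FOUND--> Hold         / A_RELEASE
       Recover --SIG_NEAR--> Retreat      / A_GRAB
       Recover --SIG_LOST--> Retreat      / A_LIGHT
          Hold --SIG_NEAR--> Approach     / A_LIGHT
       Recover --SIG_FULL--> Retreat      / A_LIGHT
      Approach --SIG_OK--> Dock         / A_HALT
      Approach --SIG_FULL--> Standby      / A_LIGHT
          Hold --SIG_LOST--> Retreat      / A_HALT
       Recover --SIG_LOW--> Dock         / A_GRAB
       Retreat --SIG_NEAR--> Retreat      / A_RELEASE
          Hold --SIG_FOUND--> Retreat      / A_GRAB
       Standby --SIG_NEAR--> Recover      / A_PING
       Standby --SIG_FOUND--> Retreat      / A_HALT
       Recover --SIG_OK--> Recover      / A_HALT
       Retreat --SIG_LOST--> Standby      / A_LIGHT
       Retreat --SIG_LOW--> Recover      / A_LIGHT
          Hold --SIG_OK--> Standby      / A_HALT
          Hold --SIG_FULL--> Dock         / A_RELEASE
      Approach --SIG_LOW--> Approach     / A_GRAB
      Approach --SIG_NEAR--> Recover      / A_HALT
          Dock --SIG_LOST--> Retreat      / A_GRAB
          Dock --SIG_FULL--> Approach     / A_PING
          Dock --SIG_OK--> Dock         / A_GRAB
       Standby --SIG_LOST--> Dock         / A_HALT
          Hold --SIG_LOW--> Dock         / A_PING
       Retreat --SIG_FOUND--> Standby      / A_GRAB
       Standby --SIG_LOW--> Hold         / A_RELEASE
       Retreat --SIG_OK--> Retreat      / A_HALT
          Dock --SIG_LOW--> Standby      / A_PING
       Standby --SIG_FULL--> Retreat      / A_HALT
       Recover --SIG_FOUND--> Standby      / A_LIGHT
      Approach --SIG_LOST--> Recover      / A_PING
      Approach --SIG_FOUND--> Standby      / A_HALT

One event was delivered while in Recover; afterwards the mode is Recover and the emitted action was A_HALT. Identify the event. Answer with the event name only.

SIG_OK

try SIG_OK: (Recover, SIG_OK) → (Recover, A_HALT)  ← matches
try SIG_FOUND: (Recover, SIG_FOUND) → (Standby, A_LIGHT)
try SIG_LOW: (Recover, SIG_LOW) → (Dock, A_GRAB)
try SIG_LOST: (Recover, SIG_LOST) → (Retreat, A_LIGHT)
try SIG_NEAR: (Recover, SIG_NEAR) → (Retreat, A_GRAB)
try SIG_FULL: (Recover, SIG_FULL) → (Retreat, A_LIGHT)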